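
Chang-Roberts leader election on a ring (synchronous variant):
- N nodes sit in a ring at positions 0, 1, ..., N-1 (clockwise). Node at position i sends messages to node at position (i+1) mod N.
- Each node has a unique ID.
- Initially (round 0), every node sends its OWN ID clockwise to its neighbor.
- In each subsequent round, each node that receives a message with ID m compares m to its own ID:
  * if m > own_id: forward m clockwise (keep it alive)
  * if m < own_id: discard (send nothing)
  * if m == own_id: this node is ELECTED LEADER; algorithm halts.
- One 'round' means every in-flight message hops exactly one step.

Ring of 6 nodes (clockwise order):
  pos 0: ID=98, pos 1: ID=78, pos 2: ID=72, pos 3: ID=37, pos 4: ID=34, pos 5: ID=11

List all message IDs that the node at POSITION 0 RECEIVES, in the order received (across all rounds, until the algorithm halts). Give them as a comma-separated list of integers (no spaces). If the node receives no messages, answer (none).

Round 1: pos1(id78) recv 98: fwd; pos2(id72) recv 78: fwd; pos3(id37) recv 72: fwd; pos4(id34) recv 37: fwd; pos5(id11) recv 34: fwd; pos0(id98) recv 11: drop
Round 2: pos2(id72) recv 98: fwd; pos3(id37) recv 78: fwd; pos4(id34) recv 72: fwd; pos5(id11) recv 37: fwd; pos0(id98) recv 34: drop
Round 3: pos3(id37) recv 98: fwd; pos4(id34) recv 78: fwd; pos5(id11) recv 72: fwd; pos0(id98) recv 37: drop
Round 4: pos4(id34) recv 98: fwd; pos5(id11) recv 78: fwd; pos0(id98) recv 72: drop
Round 5: pos5(id11) recv 98: fwd; pos0(id98) recv 78: drop
Round 6: pos0(id98) recv 98: ELECTED

Answer: 11,34,37,72,78,98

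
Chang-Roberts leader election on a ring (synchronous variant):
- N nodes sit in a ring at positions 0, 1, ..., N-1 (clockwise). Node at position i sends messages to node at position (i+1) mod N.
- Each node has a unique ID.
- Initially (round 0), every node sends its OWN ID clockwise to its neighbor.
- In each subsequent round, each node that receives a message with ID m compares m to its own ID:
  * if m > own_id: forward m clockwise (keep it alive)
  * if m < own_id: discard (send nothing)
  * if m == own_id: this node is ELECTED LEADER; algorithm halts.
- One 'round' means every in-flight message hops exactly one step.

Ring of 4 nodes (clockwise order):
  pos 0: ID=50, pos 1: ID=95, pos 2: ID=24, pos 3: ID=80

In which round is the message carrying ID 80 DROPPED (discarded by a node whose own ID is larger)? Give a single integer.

Answer: 2

Derivation:
Round 1: pos1(id95) recv 50: drop; pos2(id24) recv 95: fwd; pos3(id80) recv 24: drop; pos0(id50) recv 80: fwd
Round 2: pos3(id80) recv 95: fwd; pos1(id95) recv 80: drop
Round 3: pos0(id50) recv 95: fwd
Round 4: pos1(id95) recv 95: ELECTED
Message ID 80 originates at pos 3; dropped at pos 1 in round 2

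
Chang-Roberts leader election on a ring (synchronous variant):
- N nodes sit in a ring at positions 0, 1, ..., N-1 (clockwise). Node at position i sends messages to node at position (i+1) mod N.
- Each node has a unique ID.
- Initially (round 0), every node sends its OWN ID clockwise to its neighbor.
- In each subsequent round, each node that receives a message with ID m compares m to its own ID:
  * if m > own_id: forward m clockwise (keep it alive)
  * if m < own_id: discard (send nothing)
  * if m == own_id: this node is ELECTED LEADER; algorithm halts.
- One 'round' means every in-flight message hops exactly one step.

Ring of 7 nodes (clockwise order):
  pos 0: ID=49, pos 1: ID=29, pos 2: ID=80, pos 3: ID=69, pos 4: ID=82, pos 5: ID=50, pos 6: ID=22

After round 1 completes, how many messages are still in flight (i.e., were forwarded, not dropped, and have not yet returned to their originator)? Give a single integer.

Answer: 4

Derivation:
Round 1: pos1(id29) recv 49: fwd; pos2(id80) recv 29: drop; pos3(id69) recv 80: fwd; pos4(id82) recv 69: drop; pos5(id50) recv 82: fwd; pos6(id22) recv 50: fwd; pos0(id49) recv 22: drop
After round 1: 4 messages still in flight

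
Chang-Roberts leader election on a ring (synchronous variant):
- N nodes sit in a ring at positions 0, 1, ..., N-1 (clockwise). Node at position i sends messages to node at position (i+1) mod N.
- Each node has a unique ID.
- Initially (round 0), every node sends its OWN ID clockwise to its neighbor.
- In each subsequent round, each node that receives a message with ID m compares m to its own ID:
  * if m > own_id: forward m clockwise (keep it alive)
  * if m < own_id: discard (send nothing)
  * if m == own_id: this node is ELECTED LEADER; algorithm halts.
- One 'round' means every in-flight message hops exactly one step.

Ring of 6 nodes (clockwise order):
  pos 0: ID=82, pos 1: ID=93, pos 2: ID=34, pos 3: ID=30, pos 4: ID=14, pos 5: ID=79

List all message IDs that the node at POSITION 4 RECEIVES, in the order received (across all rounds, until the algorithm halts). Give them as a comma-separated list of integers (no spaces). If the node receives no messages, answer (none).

Answer: 30,34,93

Derivation:
Round 1: pos1(id93) recv 82: drop; pos2(id34) recv 93: fwd; pos3(id30) recv 34: fwd; pos4(id14) recv 30: fwd; pos5(id79) recv 14: drop; pos0(id82) recv 79: drop
Round 2: pos3(id30) recv 93: fwd; pos4(id14) recv 34: fwd; pos5(id79) recv 30: drop
Round 3: pos4(id14) recv 93: fwd; pos5(id79) recv 34: drop
Round 4: pos5(id79) recv 93: fwd
Round 5: pos0(id82) recv 93: fwd
Round 6: pos1(id93) recv 93: ELECTED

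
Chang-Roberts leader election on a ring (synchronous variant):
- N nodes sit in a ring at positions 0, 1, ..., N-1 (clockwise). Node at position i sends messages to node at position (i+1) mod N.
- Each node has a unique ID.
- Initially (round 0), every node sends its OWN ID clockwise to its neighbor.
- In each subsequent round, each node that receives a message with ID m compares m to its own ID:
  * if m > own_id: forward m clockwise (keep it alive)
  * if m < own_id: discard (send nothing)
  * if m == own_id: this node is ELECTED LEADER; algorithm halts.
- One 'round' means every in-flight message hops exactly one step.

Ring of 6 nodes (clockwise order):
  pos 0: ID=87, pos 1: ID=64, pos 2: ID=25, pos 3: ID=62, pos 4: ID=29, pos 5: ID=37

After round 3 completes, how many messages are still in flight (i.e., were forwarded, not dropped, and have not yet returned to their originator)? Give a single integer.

Answer: 2

Derivation:
Round 1: pos1(id64) recv 87: fwd; pos2(id25) recv 64: fwd; pos3(id62) recv 25: drop; pos4(id29) recv 62: fwd; pos5(id37) recv 29: drop; pos0(id87) recv 37: drop
Round 2: pos2(id25) recv 87: fwd; pos3(id62) recv 64: fwd; pos5(id37) recv 62: fwd
Round 3: pos3(id62) recv 87: fwd; pos4(id29) recv 64: fwd; pos0(id87) recv 62: drop
After round 3: 2 messages still in flight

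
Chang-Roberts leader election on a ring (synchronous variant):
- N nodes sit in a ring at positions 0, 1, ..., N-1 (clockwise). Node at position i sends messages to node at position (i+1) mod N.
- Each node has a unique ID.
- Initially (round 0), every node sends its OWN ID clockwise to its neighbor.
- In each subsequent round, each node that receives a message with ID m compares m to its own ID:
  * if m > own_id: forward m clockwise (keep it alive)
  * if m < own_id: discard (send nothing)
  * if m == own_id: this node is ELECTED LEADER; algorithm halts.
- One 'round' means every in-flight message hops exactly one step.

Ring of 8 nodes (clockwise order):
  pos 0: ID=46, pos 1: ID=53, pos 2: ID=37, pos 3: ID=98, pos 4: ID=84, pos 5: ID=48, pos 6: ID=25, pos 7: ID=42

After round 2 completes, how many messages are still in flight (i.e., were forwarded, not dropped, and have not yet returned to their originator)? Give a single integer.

Round 1: pos1(id53) recv 46: drop; pos2(id37) recv 53: fwd; pos3(id98) recv 37: drop; pos4(id84) recv 98: fwd; pos5(id48) recv 84: fwd; pos6(id25) recv 48: fwd; pos7(id42) recv 25: drop; pos0(id46) recv 42: drop
Round 2: pos3(id98) recv 53: drop; pos5(id48) recv 98: fwd; pos6(id25) recv 84: fwd; pos7(id42) recv 48: fwd
After round 2: 3 messages still in flight

Answer: 3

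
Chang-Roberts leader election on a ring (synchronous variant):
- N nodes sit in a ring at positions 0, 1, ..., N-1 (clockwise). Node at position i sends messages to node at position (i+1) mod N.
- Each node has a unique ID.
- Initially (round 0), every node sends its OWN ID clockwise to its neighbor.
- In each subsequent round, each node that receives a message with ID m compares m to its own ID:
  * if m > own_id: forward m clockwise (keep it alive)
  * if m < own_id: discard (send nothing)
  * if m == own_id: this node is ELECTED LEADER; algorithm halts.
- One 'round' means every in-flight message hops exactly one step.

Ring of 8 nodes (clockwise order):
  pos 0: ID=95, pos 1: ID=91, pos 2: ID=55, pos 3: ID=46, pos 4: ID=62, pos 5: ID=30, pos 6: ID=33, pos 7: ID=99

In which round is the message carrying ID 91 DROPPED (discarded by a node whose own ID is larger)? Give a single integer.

Round 1: pos1(id91) recv 95: fwd; pos2(id55) recv 91: fwd; pos3(id46) recv 55: fwd; pos4(id62) recv 46: drop; pos5(id30) recv 62: fwd; pos6(id33) recv 30: drop; pos7(id99) recv 33: drop; pos0(id95) recv 99: fwd
Round 2: pos2(id55) recv 95: fwd; pos3(id46) recv 91: fwd; pos4(id62) recv 55: drop; pos6(id33) recv 62: fwd; pos1(id91) recv 99: fwd
Round 3: pos3(id46) recv 95: fwd; pos4(id62) recv 91: fwd; pos7(id99) recv 62: drop; pos2(id55) recv 99: fwd
Round 4: pos4(id62) recv 95: fwd; pos5(id30) recv 91: fwd; pos3(id46) recv 99: fwd
Round 5: pos5(id30) recv 95: fwd; pos6(id33) recv 91: fwd; pos4(id62) recv 99: fwd
Round 6: pos6(id33) recv 95: fwd; pos7(id99) recv 91: drop; pos5(id30) recv 99: fwd
Round 7: pos7(id99) recv 95: drop; pos6(id33) recv 99: fwd
Round 8: pos7(id99) recv 99: ELECTED
Message ID 91 originates at pos 1; dropped at pos 7 in round 6

Answer: 6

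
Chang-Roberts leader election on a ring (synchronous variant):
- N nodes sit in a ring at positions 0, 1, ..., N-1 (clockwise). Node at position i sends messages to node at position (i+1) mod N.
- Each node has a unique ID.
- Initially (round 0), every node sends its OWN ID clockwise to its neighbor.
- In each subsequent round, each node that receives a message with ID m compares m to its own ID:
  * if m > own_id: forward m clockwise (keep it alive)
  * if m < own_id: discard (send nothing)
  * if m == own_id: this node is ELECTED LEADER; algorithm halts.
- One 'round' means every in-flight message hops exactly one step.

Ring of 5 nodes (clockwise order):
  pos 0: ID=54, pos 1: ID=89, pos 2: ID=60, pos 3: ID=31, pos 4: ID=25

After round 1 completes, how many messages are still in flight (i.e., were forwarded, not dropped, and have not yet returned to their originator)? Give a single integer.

Answer: 3

Derivation:
Round 1: pos1(id89) recv 54: drop; pos2(id60) recv 89: fwd; pos3(id31) recv 60: fwd; pos4(id25) recv 31: fwd; pos0(id54) recv 25: drop
After round 1: 3 messages still in flight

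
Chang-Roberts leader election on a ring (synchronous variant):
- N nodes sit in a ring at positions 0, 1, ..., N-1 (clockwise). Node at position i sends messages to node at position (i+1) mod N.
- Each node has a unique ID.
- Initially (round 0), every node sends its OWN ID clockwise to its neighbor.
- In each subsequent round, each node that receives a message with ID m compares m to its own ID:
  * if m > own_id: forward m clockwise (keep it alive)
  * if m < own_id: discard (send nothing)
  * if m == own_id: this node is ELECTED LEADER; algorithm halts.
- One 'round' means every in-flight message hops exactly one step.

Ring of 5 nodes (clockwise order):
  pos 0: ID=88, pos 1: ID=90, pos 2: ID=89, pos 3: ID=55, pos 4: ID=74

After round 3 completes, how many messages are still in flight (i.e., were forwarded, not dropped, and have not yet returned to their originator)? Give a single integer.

Answer: 2

Derivation:
Round 1: pos1(id90) recv 88: drop; pos2(id89) recv 90: fwd; pos3(id55) recv 89: fwd; pos4(id74) recv 55: drop; pos0(id88) recv 74: drop
Round 2: pos3(id55) recv 90: fwd; pos4(id74) recv 89: fwd
Round 3: pos4(id74) recv 90: fwd; pos0(id88) recv 89: fwd
After round 3: 2 messages still in flight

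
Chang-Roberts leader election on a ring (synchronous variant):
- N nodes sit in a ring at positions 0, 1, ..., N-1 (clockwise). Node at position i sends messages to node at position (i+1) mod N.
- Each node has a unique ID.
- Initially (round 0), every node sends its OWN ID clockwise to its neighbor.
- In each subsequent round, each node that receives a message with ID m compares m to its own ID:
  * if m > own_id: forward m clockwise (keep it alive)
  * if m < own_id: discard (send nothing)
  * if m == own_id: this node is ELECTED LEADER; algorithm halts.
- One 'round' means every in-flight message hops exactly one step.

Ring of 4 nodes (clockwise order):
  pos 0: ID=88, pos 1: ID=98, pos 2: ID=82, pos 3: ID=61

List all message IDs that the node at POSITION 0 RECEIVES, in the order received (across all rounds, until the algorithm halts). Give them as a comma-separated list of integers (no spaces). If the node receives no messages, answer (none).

Answer: 61,82,98

Derivation:
Round 1: pos1(id98) recv 88: drop; pos2(id82) recv 98: fwd; pos3(id61) recv 82: fwd; pos0(id88) recv 61: drop
Round 2: pos3(id61) recv 98: fwd; pos0(id88) recv 82: drop
Round 3: pos0(id88) recv 98: fwd
Round 4: pos1(id98) recv 98: ELECTED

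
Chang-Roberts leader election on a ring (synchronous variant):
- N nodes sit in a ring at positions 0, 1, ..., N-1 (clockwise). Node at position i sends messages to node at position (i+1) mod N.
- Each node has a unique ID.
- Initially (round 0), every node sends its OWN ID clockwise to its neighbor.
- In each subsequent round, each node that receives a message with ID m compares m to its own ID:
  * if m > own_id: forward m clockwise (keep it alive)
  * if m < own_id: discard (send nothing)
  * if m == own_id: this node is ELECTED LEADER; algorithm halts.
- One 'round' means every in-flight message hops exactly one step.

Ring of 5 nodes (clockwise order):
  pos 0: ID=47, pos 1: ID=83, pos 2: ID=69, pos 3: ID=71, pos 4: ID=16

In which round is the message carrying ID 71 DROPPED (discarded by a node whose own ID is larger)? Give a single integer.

Answer: 3

Derivation:
Round 1: pos1(id83) recv 47: drop; pos2(id69) recv 83: fwd; pos3(id71) recv 69: drop; pos4(id16) recv 71: fwd; pos0(id47) recv 16: drop
Round 2: pos3(id71) recv 83: fwd; pos0(id47) recv 71: fwd
Round 3: pos4(id16) recv 83: fwd; pos1(id83) recv 71: drop
Round 4: pos0(id47) recv 83: fwd
Round 5: pos1(id83) recv 83: ELECTED
Message ID 71 originates at pos 3; dropped at pos 1 in round 3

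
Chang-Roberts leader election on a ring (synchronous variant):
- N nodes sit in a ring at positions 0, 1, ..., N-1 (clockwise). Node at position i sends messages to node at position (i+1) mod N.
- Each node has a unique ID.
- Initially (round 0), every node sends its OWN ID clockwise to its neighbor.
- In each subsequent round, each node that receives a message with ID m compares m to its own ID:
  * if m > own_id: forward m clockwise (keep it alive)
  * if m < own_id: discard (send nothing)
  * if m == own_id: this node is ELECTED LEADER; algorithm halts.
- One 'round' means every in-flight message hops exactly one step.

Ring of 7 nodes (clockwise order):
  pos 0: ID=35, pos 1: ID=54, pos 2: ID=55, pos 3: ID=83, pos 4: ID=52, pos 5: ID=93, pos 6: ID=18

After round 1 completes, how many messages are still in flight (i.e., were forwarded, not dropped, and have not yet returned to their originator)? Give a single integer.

Round 1: pos1(id54) recv 35: drop; pos2(id55) recv 54: drop; pos3(id83) recv 55: drop; pos4(id52) recv 83: fwd; pos5(id93) recv 52: drop; pos6(id18) recv 93: fwd; pos0(id35) recv 18: drop
After round 1: 2 messages still in flight

Answer: 2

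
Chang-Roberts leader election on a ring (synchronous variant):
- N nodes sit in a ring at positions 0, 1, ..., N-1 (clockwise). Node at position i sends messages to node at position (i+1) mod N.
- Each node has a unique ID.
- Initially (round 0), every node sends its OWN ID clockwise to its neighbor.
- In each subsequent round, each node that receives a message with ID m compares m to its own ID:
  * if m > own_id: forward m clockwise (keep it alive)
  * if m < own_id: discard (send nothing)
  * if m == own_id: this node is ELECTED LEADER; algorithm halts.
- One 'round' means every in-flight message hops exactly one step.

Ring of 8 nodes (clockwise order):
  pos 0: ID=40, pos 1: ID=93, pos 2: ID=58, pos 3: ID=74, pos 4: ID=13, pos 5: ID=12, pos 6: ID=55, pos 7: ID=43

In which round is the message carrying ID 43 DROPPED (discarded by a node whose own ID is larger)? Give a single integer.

Round 1: pos1(id93) recv 40: drop; pos2(id58) recv 93: fwd; pos3(id74) recv 58: drop; pos4(id13) recv 74: fwd; pos5(id12) recv 13: fwd; pos6(id55) recv 12: drop; pos7(id43) recv 55: fwd; pos0(id40) recv 43: fwd
Round 2: pos3(id74) recv 93: fwd; pos5(id12) recv 74: fwd; pos6(id55) recv 13: drop; pos0(id40) recv 55: fwd; pos1(id93) recv 43: drop
Round 3: pos4(id13) recv 93: fwd; pos6(id55) recv 74: fwd; pos1(id93) recv 55: drop
Round 4: pos5(id12) recv 93: fwd; pos7(id43) recv 74: fwd
Round 5: pos6(id55) recv 93: fwd; pos0(id40) recv 74: fwd
Round 6: pos7(id43) recv 93: fwd; pos1(id93) recv 74: drop
Round 7: pos0(id40) recv 93: fwd
Round 8: pos1(id93) recv 93: ELECTED
Message ID 43 originates at pos 7; dropped at pos 1 in round 2

Answer: 2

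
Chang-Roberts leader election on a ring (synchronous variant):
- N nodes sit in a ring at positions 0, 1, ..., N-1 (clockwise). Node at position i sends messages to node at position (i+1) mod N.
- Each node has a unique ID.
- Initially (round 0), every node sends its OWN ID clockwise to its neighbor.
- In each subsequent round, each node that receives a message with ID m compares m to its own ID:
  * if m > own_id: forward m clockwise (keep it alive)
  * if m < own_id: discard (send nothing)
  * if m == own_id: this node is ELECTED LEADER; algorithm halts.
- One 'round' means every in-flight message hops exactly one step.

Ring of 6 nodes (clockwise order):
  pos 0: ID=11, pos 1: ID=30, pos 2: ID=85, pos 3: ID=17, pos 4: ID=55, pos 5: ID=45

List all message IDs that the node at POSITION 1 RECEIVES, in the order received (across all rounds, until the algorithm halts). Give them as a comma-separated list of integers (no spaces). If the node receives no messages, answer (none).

Round 1: pos1(id30) recv 11: drop; pos2(id85) recv 30: drop; pos3(id17) recv 85: fwd; pos4(id55) recv 17: drop; pos5(id45) recv 55: fwd; pos0(id11) recv 45: fwd
Round 2: pos4(id55) recv 85: fwd; pos0(id11) recv 55: fwd; pos1(id30) recv 45: fwd
Round 3: pos5(id45) recv 85: fwd; pos1(id30) recv 55: fwd; pos2(id85) recv 45: drop
Round 4: pos0(id11) recv 85: fwd; pos2(id85) recv 55: drop
Round 5: pos1(id30) recv 85: fwd
Round 6: pos2(id85) recv 85: ELECTED

Answer: 11,45,55,85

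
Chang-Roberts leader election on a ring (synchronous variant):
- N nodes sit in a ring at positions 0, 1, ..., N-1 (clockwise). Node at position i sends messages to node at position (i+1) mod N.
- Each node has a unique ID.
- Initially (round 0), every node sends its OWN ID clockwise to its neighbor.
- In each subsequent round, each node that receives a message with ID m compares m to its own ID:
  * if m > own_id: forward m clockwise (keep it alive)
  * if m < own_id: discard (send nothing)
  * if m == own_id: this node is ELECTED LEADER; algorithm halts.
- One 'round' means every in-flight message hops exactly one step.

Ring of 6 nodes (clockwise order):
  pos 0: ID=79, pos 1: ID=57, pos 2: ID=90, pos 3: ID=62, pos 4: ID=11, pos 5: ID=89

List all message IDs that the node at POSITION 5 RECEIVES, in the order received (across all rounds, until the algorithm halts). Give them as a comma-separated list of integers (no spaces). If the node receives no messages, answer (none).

Round 1: pos1(id57) recv 79: fwd; pos2(id90) recv 57: drop; pos3(id62) recv 90: fwd; pos4(id11) recv 62: fwd; pos5(id89) recv 11: drop; pos0(id79) recv 89: fwd
Round 2: pos2(id90) recv 79: drop; pos4(id11) recv 90: fwd; pos5(id89) recv 62: drop; pos1(id57) recv 89: fwd
Round 3: pos5(id89) recv 90: fwd; pos2(id90) recv 89: drop
Round 4: pos0(id79) recv 90: fwd
Round 5: pos1(id57) recv 90: fwd
Round 6: pos2(id90) recv 90: ELECTED

Answer: 11,62,90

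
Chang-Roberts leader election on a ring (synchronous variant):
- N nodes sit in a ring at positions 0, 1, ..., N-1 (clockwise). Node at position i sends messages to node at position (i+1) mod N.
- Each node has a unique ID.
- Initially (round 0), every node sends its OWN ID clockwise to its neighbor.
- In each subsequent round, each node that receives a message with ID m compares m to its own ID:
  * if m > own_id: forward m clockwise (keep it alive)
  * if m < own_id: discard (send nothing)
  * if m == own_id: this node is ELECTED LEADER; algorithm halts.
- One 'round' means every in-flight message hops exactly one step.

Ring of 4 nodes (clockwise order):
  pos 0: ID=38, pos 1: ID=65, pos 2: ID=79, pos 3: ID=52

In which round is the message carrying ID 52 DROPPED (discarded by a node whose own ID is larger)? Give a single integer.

Round 1: pos1(id65) recv 38: drop; pos2(id79) recv 65: drop; pos3(id52) recv 79: fwd; pos0(id38) recv 52: fwd
Round 2: pos0(id38) recv 79: fwd; pos1(id65) recv 52: drop
Round 3: pos1(id65) recv 79: fwd
Round 4: pos2(id79) recv 79: ELECTED
Message ID 52 originates at pos 3; dropped at pos 1 in round 2

Answer: 2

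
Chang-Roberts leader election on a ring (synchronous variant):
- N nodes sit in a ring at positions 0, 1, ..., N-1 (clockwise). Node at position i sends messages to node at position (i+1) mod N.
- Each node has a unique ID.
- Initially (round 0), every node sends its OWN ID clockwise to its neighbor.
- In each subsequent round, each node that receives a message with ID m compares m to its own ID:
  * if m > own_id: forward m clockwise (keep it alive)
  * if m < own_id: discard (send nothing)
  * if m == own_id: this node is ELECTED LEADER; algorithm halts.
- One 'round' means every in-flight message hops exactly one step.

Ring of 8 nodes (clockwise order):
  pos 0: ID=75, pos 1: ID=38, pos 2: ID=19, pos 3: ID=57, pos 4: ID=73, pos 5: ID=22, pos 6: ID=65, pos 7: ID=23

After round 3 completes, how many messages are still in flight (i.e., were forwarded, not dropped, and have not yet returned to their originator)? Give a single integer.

Round 1: pos1(id38) recv 75: fwd; pos2(id19) recv 38: fwd; pos3(id57) recv 19: drop; pos4(id73) recv 57: drop; pos5(id22) recv 73: fwd; pos6(id65) recv 22: drop; pos7(id23) recv 65: fwd; pos0(id75) recv 23: drop
Round 2: pos2(id19) recv 75: fwd; pos3(id57) recv 38: drop; pos6(id65) recv 73: fwd; pos0(id75) recv 65: drop
Round 3: pos3(id57) recv 75: fwd; pos7(id23) recv 73: fwd
After round 3: 2 messages still in flight

Answer: 2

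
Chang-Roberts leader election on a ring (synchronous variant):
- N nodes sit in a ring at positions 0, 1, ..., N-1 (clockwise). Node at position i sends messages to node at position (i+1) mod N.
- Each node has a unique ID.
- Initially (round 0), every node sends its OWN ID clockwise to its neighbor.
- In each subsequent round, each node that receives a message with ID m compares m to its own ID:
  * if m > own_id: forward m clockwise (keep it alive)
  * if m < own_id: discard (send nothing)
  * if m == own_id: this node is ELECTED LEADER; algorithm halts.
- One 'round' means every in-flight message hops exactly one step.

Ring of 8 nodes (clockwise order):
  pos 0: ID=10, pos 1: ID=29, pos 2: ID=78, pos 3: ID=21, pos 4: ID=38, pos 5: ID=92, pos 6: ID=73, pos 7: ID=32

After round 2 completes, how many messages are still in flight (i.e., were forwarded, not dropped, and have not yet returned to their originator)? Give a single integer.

Answer: 4

Derivation:
Round 1: pos1(id29) recv 10: drop; pos2(id78) recv 29: drop; pos3(id21) recv 78: fwd; pos4(id38) recv 21: drop; pos5(id92) recv 38: drop; pos6(id73) recv 92: fwd; pos7(id32) recv 73: fwd; pos0(id10) recv 32: fwd
Round 2: pos4(id38) recv 78: fwd; pos7(id32) recv 92: fwd; pos0(id10) recv 73: fwd; pos1(id29) recv 32: fwd
After round 2: 4 messages still in flight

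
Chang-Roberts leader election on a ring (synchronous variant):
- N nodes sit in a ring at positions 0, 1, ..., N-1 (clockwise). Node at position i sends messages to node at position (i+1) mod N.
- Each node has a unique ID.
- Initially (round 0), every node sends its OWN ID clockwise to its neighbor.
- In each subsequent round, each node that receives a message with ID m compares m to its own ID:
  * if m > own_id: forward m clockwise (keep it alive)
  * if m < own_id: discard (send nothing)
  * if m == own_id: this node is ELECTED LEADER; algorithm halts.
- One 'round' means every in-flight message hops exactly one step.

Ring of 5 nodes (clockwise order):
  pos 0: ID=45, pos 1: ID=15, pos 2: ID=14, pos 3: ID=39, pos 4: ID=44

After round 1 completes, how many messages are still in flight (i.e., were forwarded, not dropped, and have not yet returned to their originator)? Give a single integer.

Round 1: pos1(id15) recv 45: fwd; pos2(id14) recv 15: fwd; pos3(id39) recv 14: drop; pos4(id44) recv 39: drop; pos0(id45) recv 44: drop
After round 1: 2 messages still in flight

Answer: 2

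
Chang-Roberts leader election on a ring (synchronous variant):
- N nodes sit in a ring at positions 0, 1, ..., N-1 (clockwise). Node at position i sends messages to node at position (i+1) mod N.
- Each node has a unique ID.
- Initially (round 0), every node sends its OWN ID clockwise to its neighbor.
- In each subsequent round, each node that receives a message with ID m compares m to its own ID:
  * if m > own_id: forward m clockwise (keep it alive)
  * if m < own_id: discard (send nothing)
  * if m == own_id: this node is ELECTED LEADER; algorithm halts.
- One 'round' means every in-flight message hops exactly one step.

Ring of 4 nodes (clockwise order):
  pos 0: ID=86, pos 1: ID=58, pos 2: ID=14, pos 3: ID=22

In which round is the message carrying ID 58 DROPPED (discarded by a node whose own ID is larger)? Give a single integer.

Round 1: pos1(id58) recv 86: fwd; pos2(id14) recv 58: fwd; pos3(id22) recv 14: drop; pos0(id86) recv 22: drop
Round 2: pos2(id14) recv 86: fwd; pos3(id22) recv 58: fwd
Round 3: pos3(id22) recv 86: fwd; pos0(id86) recv 58: drop
Round 4: pos0(id86) recv 86: ELECTED
Message ID 58 originates at pos 1; dropped at pos 0 in round 3

Answer: 3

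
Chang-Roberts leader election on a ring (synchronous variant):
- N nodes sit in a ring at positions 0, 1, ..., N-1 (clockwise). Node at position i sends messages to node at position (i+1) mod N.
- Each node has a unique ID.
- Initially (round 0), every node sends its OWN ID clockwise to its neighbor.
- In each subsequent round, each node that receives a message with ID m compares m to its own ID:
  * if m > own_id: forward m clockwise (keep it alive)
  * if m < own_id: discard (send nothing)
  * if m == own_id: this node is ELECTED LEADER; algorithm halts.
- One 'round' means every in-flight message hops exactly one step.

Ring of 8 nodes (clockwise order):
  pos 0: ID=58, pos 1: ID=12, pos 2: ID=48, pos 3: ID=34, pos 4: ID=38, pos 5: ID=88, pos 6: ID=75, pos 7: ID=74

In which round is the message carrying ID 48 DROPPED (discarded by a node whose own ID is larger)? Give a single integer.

Round 1: pos1(id12) recv 58: fwd; pos2(id48) recv 12: drop; pos3(id34) recv 48: fwd; pos4(id38) recv 34: drop; pos5(id88) recv 38: drop; pos6(id75) recv 88: fwd; pos7(id74) recv 75: fwd; pos0(id58) recv 74: fwd
Round 2: pos2(id48) recv 58: fwd; pos4(id38) recv 48: fwd; pos7(id74) recv 88: fwd; pos0(id58) recv 75: fwd; pos1(id12) recv 74: fwd
Round 3: pos3(id34) recv 58: fwd; pos5(id88) recv 48: drop; pos0(id58) recv 88: fwd; pos1(id12) recv 75: fwd; pos2(id48) recv 74: fwd
Round 4: pos4(id38) recv 58: fwd; pos1(id12) recv 88: fwd; pos2(id48) recv 75: fwd; pos3(id34) recv 74: fwd
Round 5: pos5(id88) recv 58: drop; pos2(id48) recv 88: fwd; pos3(id34) recv 75: fwd; pos4(id38) recv 74: fwd
Round 6: pos3(id34) recv 88: fwd; pos4(id38) recv 75: fwd; pos5(id88) recv 74: drop
Round 7: pos4(id38) recv 88: fwd; pos5(id88) recv 75: drop
Round 8: pos5(id88) recv 88: ELECTED
Message ID 48 originates at pos 2; dropped at pos 5 in round 3

Answer: 3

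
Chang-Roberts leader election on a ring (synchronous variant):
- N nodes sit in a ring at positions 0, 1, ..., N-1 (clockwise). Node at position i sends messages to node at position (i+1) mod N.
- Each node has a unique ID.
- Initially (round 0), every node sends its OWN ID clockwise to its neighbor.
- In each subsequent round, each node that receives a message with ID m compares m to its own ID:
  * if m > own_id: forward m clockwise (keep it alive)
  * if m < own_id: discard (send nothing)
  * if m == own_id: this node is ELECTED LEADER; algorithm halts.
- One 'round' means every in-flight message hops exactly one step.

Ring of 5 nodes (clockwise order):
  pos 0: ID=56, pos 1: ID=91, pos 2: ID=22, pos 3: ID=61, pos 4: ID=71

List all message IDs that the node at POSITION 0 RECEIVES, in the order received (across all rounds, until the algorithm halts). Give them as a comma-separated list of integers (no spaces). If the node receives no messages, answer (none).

Answer: 71,91

Derivation:
Round 1: pos1(id91) recv 56: drop; pos2(id22) recv 91: fwd; pos3(id61) recv 22: drop; pos4(id71) recv 61: drop; pos0(id56) recv 71: fwd
Round 2: pos3(id61) recv 91: fwd; pos1(id91) recv 71: drop
Round 3: pos4(id71) recv 91: fwd
Round 4: pos0(id56) recv 91: fwd
Round 5: pos1(id91) recv 91: ELECTED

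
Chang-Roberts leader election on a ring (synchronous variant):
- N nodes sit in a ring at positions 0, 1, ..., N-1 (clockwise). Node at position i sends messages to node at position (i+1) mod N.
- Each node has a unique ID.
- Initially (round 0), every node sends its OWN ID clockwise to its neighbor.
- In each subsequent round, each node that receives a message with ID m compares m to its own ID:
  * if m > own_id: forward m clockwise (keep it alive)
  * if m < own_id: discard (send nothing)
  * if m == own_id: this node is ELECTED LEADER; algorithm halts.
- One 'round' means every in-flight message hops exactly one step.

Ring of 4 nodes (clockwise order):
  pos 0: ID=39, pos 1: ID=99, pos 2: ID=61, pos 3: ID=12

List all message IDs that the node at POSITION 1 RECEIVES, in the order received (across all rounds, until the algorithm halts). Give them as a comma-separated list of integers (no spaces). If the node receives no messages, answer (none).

Round 1: pos1(id99) recv 39: drop; pos2(id61) recv 99: fwd; pos3(id12) recv 61: fwd; pos0(id39) recv 12: drop
Round 2: pos3(id12) recv 99: fwd; pos0(id39) recv 61: fwd
Round 3: pos0(id39) recv 99: fwd; pos1(id99) recv 61: drop
Round 4: pos1(id99) recv 99: ELECTED

Answer: 39,61,99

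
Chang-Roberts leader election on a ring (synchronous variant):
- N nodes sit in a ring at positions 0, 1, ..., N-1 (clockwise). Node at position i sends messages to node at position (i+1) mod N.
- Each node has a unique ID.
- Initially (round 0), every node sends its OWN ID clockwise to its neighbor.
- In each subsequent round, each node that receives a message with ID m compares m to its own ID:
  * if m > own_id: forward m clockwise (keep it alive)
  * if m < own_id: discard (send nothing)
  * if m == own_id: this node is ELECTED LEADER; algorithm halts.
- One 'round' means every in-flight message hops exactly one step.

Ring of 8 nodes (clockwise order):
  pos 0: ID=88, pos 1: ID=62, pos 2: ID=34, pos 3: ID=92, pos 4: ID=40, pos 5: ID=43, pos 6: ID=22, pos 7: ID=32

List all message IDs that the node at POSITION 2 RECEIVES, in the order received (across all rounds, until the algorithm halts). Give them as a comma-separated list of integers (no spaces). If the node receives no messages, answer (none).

Round 1: pos1(id62) recv 88: fwd; pos2(id34) recv 62: fwd; pos3(id92) recv 34: drop; pos4(id40) recv 92: fwd; pos5(id43) recv 40: drop; pos6(id22) recv 43: fwd; pos7(id32) recv 22: drop; pos0(id88) recv 32: drop
Round 2: pos2(id34) recv 88: fwd; pos3(id92) recv 62: drop; pos5(id43) recv 92: fwd; pos7(id32) recv 43: fwd
Round 3: pos3(id92) recv 88: drop; pos6(id22) recv 92: fwd; pos0(id88) recv 43: drop
Round 4: pos7(id32) recv 92: fwd
Round 5: pos0(id88) recv 92: fwd
Round 6: pos1(id62) recv 92: fwd
Round 7: pos2(id34) recv 92: fwd
Round 8: pos3(id92) recv 92: ELECTED

Answer: 62,88,92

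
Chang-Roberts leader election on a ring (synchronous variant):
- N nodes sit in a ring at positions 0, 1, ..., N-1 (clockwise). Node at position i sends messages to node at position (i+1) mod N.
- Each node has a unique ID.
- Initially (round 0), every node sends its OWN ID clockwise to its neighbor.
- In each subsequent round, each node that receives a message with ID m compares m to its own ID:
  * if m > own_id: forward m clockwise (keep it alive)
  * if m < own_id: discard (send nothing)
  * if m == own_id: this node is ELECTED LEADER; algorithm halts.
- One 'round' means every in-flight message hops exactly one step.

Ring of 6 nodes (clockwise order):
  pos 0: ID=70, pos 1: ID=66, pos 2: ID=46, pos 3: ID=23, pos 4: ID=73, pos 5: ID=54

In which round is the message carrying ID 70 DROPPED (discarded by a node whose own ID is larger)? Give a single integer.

Round 1: pos1(id66) recv 70: fwd; pos2(id46) recv 66: fwd; pos3(id23) recv 46: fwd; pos4(id73) recv 23: drop; pos5(id54) recv 73: fwd; pos0(id70) recv 54: drop
Round 2: pos2(id46) recv 70: fwd; pos3(id23) recv 66: fwd; pos4(id73) recv 46: drop; pos0(id70) recv 73: fwd
Round 3: pos3(id23) recv 70: fwd; pos4(id73) recv 66: drop; pos1(id66) recv 73: fwd
Round 4: pos4(id73) recv 70: drop; pos2(id46) recv 73: fwd
Round 5: pos3(id23) recv 73: fwd
Round 6: pos4(id73) recv 73: ELECTED
Message ID 70 originates at pos 0; dropped at pos 4 in round 4

Answer: 4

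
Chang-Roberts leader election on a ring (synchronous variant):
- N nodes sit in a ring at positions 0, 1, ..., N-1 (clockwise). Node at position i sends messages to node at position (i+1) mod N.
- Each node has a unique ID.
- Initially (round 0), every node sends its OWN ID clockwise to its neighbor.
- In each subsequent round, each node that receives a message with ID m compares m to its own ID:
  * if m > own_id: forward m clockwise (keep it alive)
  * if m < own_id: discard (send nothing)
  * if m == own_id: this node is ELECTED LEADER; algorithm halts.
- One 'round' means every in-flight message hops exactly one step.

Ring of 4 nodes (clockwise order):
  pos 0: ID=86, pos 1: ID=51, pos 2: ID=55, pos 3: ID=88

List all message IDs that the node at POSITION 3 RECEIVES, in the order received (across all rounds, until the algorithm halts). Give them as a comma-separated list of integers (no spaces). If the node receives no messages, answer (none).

Round 1: pos1(id51) recv 86: fwd; pos2(id55) recv 51: drop; pos3(id88) recv 55: drop; pos0(id86) recv 88: fwd
Round 2: pos2(id55) recv 86: fwd; pos1(id51) recv 88: fwd
Round 3: pos3(id88) recv 86: drop; pos2(id55) recv 88: fwd
Round 4: pos3(id88) recv 88: ELECTED

Answer: 55,86,88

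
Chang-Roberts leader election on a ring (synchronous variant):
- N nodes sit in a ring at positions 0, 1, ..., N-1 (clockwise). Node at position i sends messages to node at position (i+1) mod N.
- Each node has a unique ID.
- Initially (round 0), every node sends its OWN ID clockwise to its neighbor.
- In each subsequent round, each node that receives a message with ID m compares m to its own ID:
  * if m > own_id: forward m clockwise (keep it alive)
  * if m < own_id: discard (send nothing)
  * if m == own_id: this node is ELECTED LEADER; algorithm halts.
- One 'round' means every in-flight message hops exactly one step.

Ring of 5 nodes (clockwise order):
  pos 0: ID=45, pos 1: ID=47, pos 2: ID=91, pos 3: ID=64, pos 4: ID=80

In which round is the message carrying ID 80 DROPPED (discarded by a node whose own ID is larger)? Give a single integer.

Answer: 3

Derivation:
Round 1: pos1(id47) recv 45: drop; pos2(id91) recv 47: drop; pos3(id64) recv 91: fwd; pos4(id80) recv 64: drop; pos0(id45) recv 80: fwd
Round 2: pos4(id80) recv 91: fwd; pos1(id47) recv 80: fwd
Round 3: pos0(id45) recv 91: fwd; pos2(id91) recv 80: drop
Round 4: pos1(id47) recv 91: fwd
Round 5: pos2(id91) recv 91: ELECTED
Message ID 80 originates at pos 4; dropped at pos 2 in round 3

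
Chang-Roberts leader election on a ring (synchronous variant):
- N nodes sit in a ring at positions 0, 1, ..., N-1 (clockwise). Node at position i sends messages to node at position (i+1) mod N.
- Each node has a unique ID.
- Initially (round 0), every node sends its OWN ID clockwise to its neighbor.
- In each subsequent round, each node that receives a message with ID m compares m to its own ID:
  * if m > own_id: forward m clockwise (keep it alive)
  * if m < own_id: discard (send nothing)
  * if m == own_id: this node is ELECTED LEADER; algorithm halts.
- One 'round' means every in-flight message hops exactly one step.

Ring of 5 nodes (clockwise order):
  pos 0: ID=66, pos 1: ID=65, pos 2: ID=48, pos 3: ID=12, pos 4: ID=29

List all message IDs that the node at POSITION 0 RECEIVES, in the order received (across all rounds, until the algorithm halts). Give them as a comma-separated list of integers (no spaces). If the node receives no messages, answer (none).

Round 1: pos1(id65) recv 66: fwd; pos2(id48) recv 65: fwd; pos3(id12) recv 48: fwd; pos4(id29) recv 12: drop; pos0(id66) recv 29: drop
Round 2: pos2(id48) recv 66: fwd; pos3(id12) recv 65: fwd; pos4(id29) recv 48: fwd
Round 3: pos3(id12) recv 66: fwd; pos4(id29) recv 65: fwd; pos0(id66) recv 48: drop
Round 4: pos4(id29) recv 66: fwd; pos0(id66) recv 65: drop
Round 5: pos0(id66) recv 66: ELECTED

Answer: 29,48,65,66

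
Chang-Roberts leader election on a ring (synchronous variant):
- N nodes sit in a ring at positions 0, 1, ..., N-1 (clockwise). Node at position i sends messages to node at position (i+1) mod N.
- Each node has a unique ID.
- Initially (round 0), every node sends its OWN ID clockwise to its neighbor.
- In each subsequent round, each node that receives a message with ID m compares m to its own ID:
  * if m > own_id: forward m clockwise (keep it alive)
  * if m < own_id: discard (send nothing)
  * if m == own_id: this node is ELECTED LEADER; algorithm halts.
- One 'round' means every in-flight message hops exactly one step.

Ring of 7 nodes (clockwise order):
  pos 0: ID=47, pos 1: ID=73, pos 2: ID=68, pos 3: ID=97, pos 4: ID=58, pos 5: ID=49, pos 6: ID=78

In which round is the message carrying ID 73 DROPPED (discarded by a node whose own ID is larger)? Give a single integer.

Answer: 2

Derivation:
Round 1: pos1(id73) recv 47: drop; pos2(id68) recv 73: fwd; pos3(id97) recv 68: drop; pos4(id58) recv 97: fwd; pos5(id49) recv 58: fwd; pos6(id78) recv 49: drop; pos0(id47) recv 78: fwd
Round 2: pos3(id97) recv 73: drop; pos5(id49) recv 97: fwd; pos6(id78) recv 58: drop; pos1(id73) recv 78: fwd
Round 3: pos6(id78) recv 97: fwd; pos2(id68) recv 78: fwd
Round 4: pos0(id47) recv 97: fwd; pos3(id97) recv 78: drop
Round 5: pos1(id73) recv 97: fwd
Round 6: pos2(id68) recv 97: fwd
Round 7: pos3(id97) recv 97: ELECTED
Message ID 73 originates at pos 1; dropped at pos 3 in round 2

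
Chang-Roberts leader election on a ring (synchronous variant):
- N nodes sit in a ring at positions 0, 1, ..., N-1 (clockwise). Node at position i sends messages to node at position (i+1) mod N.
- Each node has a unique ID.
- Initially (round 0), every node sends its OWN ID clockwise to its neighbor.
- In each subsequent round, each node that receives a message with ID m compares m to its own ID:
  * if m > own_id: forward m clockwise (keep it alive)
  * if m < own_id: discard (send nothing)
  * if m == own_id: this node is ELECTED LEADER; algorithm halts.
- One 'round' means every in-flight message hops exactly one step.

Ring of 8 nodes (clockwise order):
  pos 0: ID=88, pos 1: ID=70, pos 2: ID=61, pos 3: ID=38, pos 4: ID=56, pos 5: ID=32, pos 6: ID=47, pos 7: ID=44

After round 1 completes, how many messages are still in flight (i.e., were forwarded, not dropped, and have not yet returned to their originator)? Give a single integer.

Answer: 5

Derivation:
Round 1: pos1(id70) recv 88: fwd; pos2(id61) recv 70: fwd; pos3(id38) recv 61: fwd; pos4(id56) recv 38: drop; pos5(id32) recv 56: fwd; pos6(id47) recv 32: drop; pos7(id44) recv 47: fwd; pos0(id88) recv 44: drop
After round 1: 5 messages still in flight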